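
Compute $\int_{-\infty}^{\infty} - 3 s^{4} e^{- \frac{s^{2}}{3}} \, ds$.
$- \frac{81 \sqrt{3} \sqrt{\pi}}{4}$

Begin with the known integral
$$J(a) = \int_{-\infty}^{\infty} - 3 e^{- a s^{2}} \, ds = - \frac{3 \sqrt{\pi}}{\sqrt{a}}.$$

Differentiating under the integral sign brings down a factor of $(-s^2)$:
$$\frac{dJ}{da} = \int_{-\infty}^{\infty} 3 s^{2} e^{- a s^{2}} \, ds = \frac{3 \sqrt{\pi}}{2 a^{\frac{3}{2}}}.$$

Repeating twice in total — each differentiation brings down another $(-s^2)$ — gives
$$\frac{d^{2}J}{da^{2}} = \int_{-\infty}^{\infty} - 3 s^{4} e^{- a s^{2}} \, ds = - \frac{9 \sqrt{\pi}}{4 a^{\frac{5}{2}}},$$
and the integrand here is exactly the target integrand, so $I = - \frac{9 \sqrt{\pi}}{4 a^{\frac{5}{2}}}$.

Setting $a = \frac{1}{3}$:
$$I = - \frac{81 \sqrt{3} \sqrt{\pi}}{4}.$$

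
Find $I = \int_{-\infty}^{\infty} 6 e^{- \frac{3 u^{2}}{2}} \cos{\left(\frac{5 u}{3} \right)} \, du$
$\frac{2 \sqrt{6} \sqrt{\pi}}{e^{\frac{25}{54}}}$

Treat the cosine frequency as a parameter and define $I(b) = \int_{-\infty}^{\infty} 6 e^{- \frac{3 u^{2}}{2}} \cos{\left(b u \right)} \, du$.

Differentiating under the integral sign,
$$I'(b) = \int_{-\infty}^{\infty} - 6 u e^{- \frac{3 u^{2}}{2}} \sin{\left(b u \right)} \, du.$$

Integrate $\int_{-\infty}^{\infty} u \sin(b u)\, e^{- \frac{3 u^{2}}{2}}\, du$ by parts with $w = \sin(b u)$ and $dv = u\, e^{- \frac{3 u^{2}}{2}}\, du$, giving $v = - \frac{e^{- \frac{3 u^{2}}{2}}}{3}$. The boundary term vanishes and
$$\int_{-\infty}^{\infty} u \sin(b u)\, e^{- \frac{3 u^{2}}{2}}\, du = \frac{b}{3} \int_{-\infty}^{\infty} \cos(b u)\, e^{- \frac{3 u^{2}}{2}}\, du,$$
so $I'(b) = - \frac{b}{3}\, I(b)$.

This is a separable first-order ODE; solving with the initial condition $I(0) = \int_{-\infty}^{\infty} 6 e^{- \frac{3 u^{2}}{2}}\,du = 2 \sqrt{6} \sqrt{\pi}$ gives
$$I(b) = 2 \sqrt{6} \sqrt{\pi} e^{- \frac{b^{2}}{6}}.$$

Setting $b = \frac{5}{3}$:
$$I = \frac{2 \sqrt{6} \sqrt{\pi}}{e^{\frac{25}{54}}}.$$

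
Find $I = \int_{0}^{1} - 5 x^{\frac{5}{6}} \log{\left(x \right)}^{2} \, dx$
$- \frac{2160}{1331}$

Consider the simpler parametrised integral
$$J(a) = \int_{0}^{1} - 5 x^{a} \, dx = - \frac{5}{a + 1}.$$

Differentiating under the integral sign brings down a factor of $\ln x$:
$$\frac{dJ}{da} = \int_{0}^{1} - 5 x^{a} \log{\left(x \right)} \, dx = \frac{5}{\left(a + 1\right)^{2}}.$$

Repeating twice in total — each differentiation brings down another $\ln x$ — gives
$$\frac{d^{2}J}{da^{2}} = \int_{0}^{1} - 5 x^{a} \log{\left(x \right)}^{2} \, dx = - \frac{10}{\left(a + 1\right)^{3}},$$
and the integrand here is exactly the target integrand, so $I = - \frac{10}{\left(a + 1\right)^{3}}$.

Setting $a = \frac{5}{6}$:
$$I = - \frac{2160}{1331}.$$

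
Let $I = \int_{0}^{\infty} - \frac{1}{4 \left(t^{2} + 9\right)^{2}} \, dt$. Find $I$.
$- \frac{\pi}{432}$

Begin with the known result
$$J(a) = \int_{0}^{\infty} - \frac{1}{4 \left(a^{2} + t^{2}\right)} \, dt = - \frac{\pi}{8 a}.$$

Differentiating under the integral sign with respect to $a$,
$$\frac{dJ}{da} = \int_{0}^{\infty} \frac{a}{2 \left(a^{2} + t^{2}\right)^{2}} \, dt = \frac{\pi}{8 a^{2}},$$
so $\int_{0}^{\infty} - \frac{1}{4 \left(a^{2} + t^{2}\right)^{2}} \, dt = - \frac{\pi}{16 a^{3}}$.

Setting $a = 3$:
$$I = - \frac{\pi}{432}.$$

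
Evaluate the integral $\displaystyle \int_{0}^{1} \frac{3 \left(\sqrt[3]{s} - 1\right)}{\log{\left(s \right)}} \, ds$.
$\log{\left(\frac{64}{27} \right)}$

Introduce a parameter $a$ in the exponent: let $I(a) = \int_{0}^{1} \frac{3 \left(s^{a} - 1\right)}{\log{\left(s \right)}} \, ds$.

Since $\dfrac{\partial}{\partial a}\,s^{a} = s^{a} \ln s$, the $\ln s$ in the denominator cancels and
$$\frac{dI}{da} = \int_{0}^{1} 3 s^{a} \, ds = 3 \left[\frac{s^{a+1}}{a+1}\right]_0^1 = \frac{3}{a + 1}.$$

Integrating with respect to $a$ gives $I(a) = 3 \log{\left(a + 1 \right)} + C$.

At $a = 0$ the integrand is identically $0$, so $I(0) = 0$. The closed form gives $0$, hence $C = 0$.

Setting $a = \frac{1}{3}$:
$$I = \log{\left(\frac{64}{27} \right)}.$$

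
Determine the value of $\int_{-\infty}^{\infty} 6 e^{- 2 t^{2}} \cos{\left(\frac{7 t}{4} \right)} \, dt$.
$\frac{3 \sqrt{2} \sqrt{\pi}}{e^{\frac{49}{128}}}$

Let $b$ denote the cosine frequency and define $I(b) = \int_{-\infty}^{\infty} 6 e^{- 2 t^{2}} \cos{\left(b t \right)} \, dt$.

Differentiating under the integral sign,
$$I'(b) = \int_{-\infty}^{\infty} - 6 t e^{- 2 t^{2}} \sin{\left(b t \right)} \, dt.$$

Integrate $\int_{-\infty}^{\infty} t \sin(b t)\, e^{- 2 t^{2}}\, dt$ by parts with $u = \sin(b t)$ and $dv = t\, e^{- 2 t^{2}}\, dt$, giving $v = - \frac{e^{- 2 t^{2}}}{4}$. The boundary term vanishes and
$$\int_{-\infty}^{\infty} t \sin(b t)\, e^{- 2 t^{2}}\, dt = \frac{b}{4} \int_{-\infty}^{\infty} \cos(b t)\, e^{- 2 t^{2}}\, dt,$$
so $I'(b) = - \frac{b}{4}\, I(b)$.

This is a separable first-order ODE; solving with the initial condition $I(0) = \int_{-\infty}^{\infty} 6 e^{- 2 t^{2}}\,dt = 3 \sqrt{2} \sqrt{\pi}$ gives
$$I(b) = 3 \sqrt{2} \sqrt{\pi} e^{- \frac{b^{2}}{8}}.$$

Setting $b = \frac{7}{4}$:
$$I = \frac{3 \sqrt{2} \sqrt{\pi}}{e^{\frac{49}{128}}}.$$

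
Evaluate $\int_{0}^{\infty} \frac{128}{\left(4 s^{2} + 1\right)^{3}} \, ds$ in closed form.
$12 \pi$

Begin with the known result
$$J(a) = \int_{0}^{\infty} \frac{2}{a^{2} + s^{2}} \, ds = \frac{\pi}{a}.$$

Differentiating under the integral sign with respect to $a$,
$$\frac{dJ}{da} = \int_{0}^{\infty} - \frac{4 a}{\left(a^{2} + s^{2}\right)^{2}} \, ds = - \frac{\pi}{a^{2}},$$
so $\int_{0}^{\infty} \frac{2}{\left(a^{2} + s^{2}\right)^{2}} \, ds = \frac{\pi}{2 a^{3}}$.

Repeating — each differentiation of $1/(s^2+a^2)^j$ produces $-2ja/(s^2+a^2)^{j+1}$ — and dividing through by $-2ja$ at each step yields, after $2$ differentiations in total,
$$\int_{0}^{\infty} \frac{2}{\left(a^{2} + s^{2}\right)^{3}} \, ds = \frac{3 \pi}{8 a^{5}}.$$

Setting $a = \frac{1}{2}$:
$$I = 12 \pi.$$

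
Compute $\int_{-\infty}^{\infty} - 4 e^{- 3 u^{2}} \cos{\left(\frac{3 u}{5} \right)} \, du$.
$- \frac{4 \sqrt{3} \sqrt{\pi}}{3 e^{\frac{3}{100}}}$

Let $b$ denote the cosine frequency and define $I(b) = \int_{-\infty}^{\infty} - 4 e^{- 3 u^{2}} \cos{\left(b u \right)} \, du$.

Differentiating under the integral sign,
$$I'(b) = \int_{-\infty}^{\infty} 4 u e^{- 3 u^{2}} \sin{\left(b u \right)} \, du.$$

Integrate $\int_{-\infty}^{\infty} u \sin(b u)\, e^{- 3 u^{2}}\, du$ by parts with $w = \sin(b u)$ and $dv = u\, e^{- 3 u^{2}}\, du$, giving $v = - \frac{e^{- 3 u^{2}}}{6}$. The boundary term vanishes and
$$\int_{-\infty}^{\infty} u \sin(b u)\, e^{- 3 u^{2}}\, du = \frac{b}{6} \int_{-\infty}^{\infty} \cos(b u)\, e^{- 3 u^{2}}\, du,$$
so $I'(b) = - \frac{b}{6}\, I(b)$.

This is a separable first-order ODE; solving with the initial condition $I(0) = \int_{-\infty}^{\infty} - 4 e^{- 3 u^{2}}\,du = - \frac{4 \sqrt{3} \sqrt{\pi}}{3}$ gives
$$I(b) = - \frac{4 \sqrt{3} \sqrt{\pi} e^{- \frac{b^{2}}{12}}}{3}.$$

Setting $b = \frac{3}{5}$:
$$I = - \frac{4 \sqrt{3} \sqrt{\pi}}{3 e^{\frac{3}{100}}}.$$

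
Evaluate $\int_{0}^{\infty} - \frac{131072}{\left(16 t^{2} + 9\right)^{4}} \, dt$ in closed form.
$- \frac{5120 \pi}{2187}$

Begin with the known result
$$J(a) = \int_{0}^{\infty} - \frac{2}{a^{2} + t^{2}} \, dt = - \frac{\pi}{a}.$$

Differentiating under the integral sign with respect to $a$,
$$\frac{dJ}{da} = \int_{0}^{\infty} \frac{4 a}{\left(a^{2} + t^{2}\right)^{2}} \, dt = \frac{\pi}{a^{2}},$$
so $\int_{0}^{\infty} - \frac{2}{\left(a^{2} + t^{2}\right)^{2}} \, dt = - \frac{\pi}{2 a^{3}}$.

Repeating — each differentiation of $1/(t^2+a^2)^j$ produces $-2ja/(t^2+a^2)^{j+1}$ — and dividing through by $-2ja$ at each step yields, after $3$ differentiations in total,
$$\int_{0}^{\infty} - \frac{2}{\left(a^{2} + t^{2}\right)^{4}} \, dt = - \frac{5 \pi}{16 a^{7}}.$$

Setting $a = \frac{3}{4}$:
$$I = - \frac{5120 \pi}{2187}.$$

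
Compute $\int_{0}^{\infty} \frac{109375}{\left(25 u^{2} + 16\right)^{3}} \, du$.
$\frac{65625 \pi}{16384}$

Start from the standard arctangent integral
$$J(a) = \int_{0}^{\infty} \frac{7}{a^{2} + u^{2}} \, du = \frac{7 \pi}{2 a}.$$

Differentiating under the integral sign with respect to $a$,
$$\frac{dJ}{da} = \int_{0}^{\infty} - \frac{14 a}{\left(a^{2} + u^{2}\right)^{2}} \, du = - \frac{7 \pi}{2 a^{2}},$$
so $\int_{0}^{\infty} \frac{7}{\left(a^{2} + u^{2}\right)^{2}} \, du = \frac{7 \pi}{4 a^{3}}$.

Repeating — each differentiation of $1/(u^2+a^2)^j$ produces $-2ja/(u^2+a^2)^{j+1}$ — and dividing through by $-2ja$ at each step yields, after $2$ differentiations in total,
$$\int_{0}^{\infty} \frac{7}{\left(a^{2} + u^{2}\right)^{3}} \, du = \frac{21 \pi}{16 a^{5}}.$$

Setting $a = \frac{4}{5}$:
$$I = \frac{65625 \pi}{16384}.$$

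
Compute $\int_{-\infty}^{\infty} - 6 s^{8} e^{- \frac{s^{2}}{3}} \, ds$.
$- \frac{25515 \sqrt{3} \sqrt{\pi}}{8}$

Consider the simpler parametrised integral
$$J(a) = \int_{-\infty}^{\infty} - 6 e^{- a s^{2}} \, ds = - \frac{6 \sqrt{\pi}}{\sqrt{a}}.$$

Differentiating under the integral sign brings down a factor of $(-s^2)$:
$$\frac{dJ}{da} = \int_{-\infty}^{\infty} 6 s^{2} e^{- a s^{2}} \, ds = \frac{3 \sqrt{\pi}}{a^{\frac{3}{2}}}.$$

Repeating $4$ times in total — each differentiation brings down another $(-s^2)$ — gives
$$\frac{d^{4}J}{da^{4}} = \int_{-\infty}^{\infty} - 6 s^{8} e^{- a s^{2}} \, ds = - \frac{315 \sqrt{\pi}}{8 a^{\frac{9}{2}}},$$
and the integrand here is exactly the target integrand, so $I = - \frac{315 \sqrt{\pi}}{8 a^{\frac{9}{2}}}$.

Setting $a = \frac{1}{3}$:
$$I = - \frac{25515 \sqrt{3} \sqrt{\pi}}{8}.$$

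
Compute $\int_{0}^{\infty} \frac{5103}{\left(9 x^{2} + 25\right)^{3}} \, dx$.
$\frac{5103 \pi}{50000}$

Begin with the known result
$$J(a) = \int_{0}^{\infty} \frac{7}{a^{2} + x^{2}} \, dx = \frac{7 \pi}{2 a}.$$

Differentiating under the integral sign with respect to $a$,
$$\frac{dJ}{da} = \int_{0}^{\infty} - \frac{14 a}{\left(a^{2} + x^{2}\right)^{2}} \, dx = - \frac{7 \pi}{2 a^{2}},$$
so $\int_{0}^{\infty} \frac{7}{\left(a^{2} + x^{2}\right)^{2}} \, dx = \frac{7 \pi}{4 a^{3}}$.

Repeating — each differentiation of $1/(x^2+a^2)^j$ produces $-2ja/(x^2+a^2)^{j+1}$ — and dividing through by $-2ja$ at each step yields, after $2$ differentiations in total,
$$\int_{0}^{\infty} \frac{7}{\left(a^{2} + x^{2}\right)^{3}} \, dx = \frac{21 \pi}{16 a^{5}}.$$

Setting $a = \frac{5}{3}$:
$$I = \frac{5103 \pi}{50000}.$$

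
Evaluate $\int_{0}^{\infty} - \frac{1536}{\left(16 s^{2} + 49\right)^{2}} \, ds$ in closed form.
$- \frac{96 \pi}{343}$

Begin with the known result
$$J(a) = \int_{0}^{\infty} - \frac{6}{a^{2} + s^{2}} \, ds = - \frac{3 \pi}{a}.$$

Differentiating under the integral sign with respect to $a$,
$$\frac{dJ}{da} = \int_{0}^{\infty} \frac{12 a}{\left(a^{2} + s^{2}\right)^{2}} \, ds = \frac{3 \pi}{a^{2}},$$
so $\int_{0}^{\infty} - \frac{6}{\left(a^{2} + s^{2}\right)^{2}} \, ds = - \frac{3 \pi}{2 a^{3}}$.

Setting $a = \frac{7}{4}$:
$$I = - \frac{96 \pi}{343}.$$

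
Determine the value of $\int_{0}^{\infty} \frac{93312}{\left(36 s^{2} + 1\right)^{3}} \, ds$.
$2916 \pi$

Recall the elementary integral
$$J(a) = \int_{0}^{\infty} \frac{2}{a^{2} + s^{2}} \, ds = \frac{\pi}{a}.$$

Differentiating under the integral sign with respect to $a$,
$$\frac{dJ}{da} = \int_{0}^{\infty} - \frac{4 a}{\left(a^{2} + s^{2}\right)^{2}} \, ds = - \frac{\pi}{a^{2}},$$
so $\int_{0}^{\infty} \frac{2}{\left(a^{2} + s^{2}\right)^{2}} \, ds = \frac{\pi}{2 a^{3}}$.

Repeating — each differentiation of $1/(s^2+a^2)^j$ produces $-2ja/(s^2+a^2)^{j+1}$ — and dividing through by $-2ja$ at each step yields, after $2$ differentiations in total,
$$\int_{0}^{\infty} \frac{2}{\left(a^{2} + s^{2}\right)^{3}} \, ds = \frac{3 \pi}{8 a^{5}}.$$

Setting $a = \frac{1}{6}$:
$$I = 2916 \pi.$$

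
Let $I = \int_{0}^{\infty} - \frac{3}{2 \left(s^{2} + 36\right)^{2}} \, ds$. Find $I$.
$- \frac{\pi}{576}$

Recall the elementary integral
$$J(a) = \int_{0}^{\infty} - \frac{3}{2 \left(a^{2} + s^{2}\right)} \, ds = - \frac{3 \pi}{4 a}.$$

Differentiating under the integral sign with respect to $a$,
$$\frac{dJ}{da} = \int_{0}^{\infty} \frac{3 a}{\left(a^{2} + s^{2}\right)^{2}} \, ds = \frac{3 \pi}{4 a^{2}},$$
so $\int_{0}^{\infty} - \frac{3}{2 \left(a^{2} + s^{2}\right)^{2}} \, ds = - \frac{3 \pi}{8 a^{3}}$.

Setting $a = 6$:
$$I = - \frac{\pi}{576}.$$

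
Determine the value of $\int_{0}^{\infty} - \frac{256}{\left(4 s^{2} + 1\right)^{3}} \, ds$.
$- 24 \pi$

Recall the elementary integral
$$J(a) = \int_{0}^{\infty} - \frac{4}{a^{2} + s^{2}} \, ds = - \frac{2 \pi}{a}.$$

Differentiating under the integral sign with respect to $a$,
$$\frac{dJ}{da} = \int_{0}^{\infty} \frac{8 a}{\left(a^{2} + s^{2}\right)^{2}} \, ds = \frac{2 \pi}{a^{2}},$$
so $\int_{0}^{\infty} - \frac{4}{\left(a^{2} + s^{2}\right)^{2}} \, ds = - \frac{\pi}{a^{3}}$.

Repeating — each differentiation of $1/(s^2+a^2)^j$ produces $-2ja/(s^2+a^2)^{j+1}$ — and dividing through by $-2ja$ at each step yields, after $2$ differentiations in total,
$$\int_{0}^{\infty} - \frac{4}{\left(a^{2} + s^{2}\right)^{3}} \, ds = - \frac{3 \pi}{4 a^{5}}.$$

Setting $a = \frac{1}{2}$:
$$I = - 24 \pi.$$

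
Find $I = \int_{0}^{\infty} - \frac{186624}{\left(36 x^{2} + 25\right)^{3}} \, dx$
$- \frac{5832 \pi}{3125}$

Start from the standard arctangent integral
$$J(a) = \int_{0}^{\infty} - \frac{4}{a^{2} + x^{2}} \, dx = - \frac{2 \pi}{a}.$$

Differentiating under the integral sign with respect to $a$,
$$\frac{dJ}{da} = \int_{0}^{\infty} \frac{8 a}{\left(a^{2} + x^{2}\right)^{2}} \, dx = \frac{2 \pi}{a^{2}},$$
so $\int_{0}^{\infty} - \frac{4}{\left(a^{2} + x^{2}\right)^{2}} \, dx = - \frac{\pi}{a^{3}}$.

Repeating — each differentiation of $1/(x^2+a^2)^j$ produces $-2ja/(x^2+a^2)^{j+1}$ — and dividing through by $-2ja$ at each step yields, after $2$ differentiations in total,
$$\int_{0}^{\infty} - \frac{4}{\left(a^{2} + x^{2}\right)^{3}} \, dx = - \frac{3 \pi}{4 a^{5}}.$$

Setting $a = \frac{5}{6}$:
$$I = - \frac{5832 \pi}{3125}.$$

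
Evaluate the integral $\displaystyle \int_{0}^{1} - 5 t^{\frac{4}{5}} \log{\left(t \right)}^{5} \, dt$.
$\frac{3125000}{177147}$

Start from the elementary integral
$$J(a) = \int_{0}^{1} - 5 t^{a} \, dt = - \frac{5}{a + 1}.$$

Differentiating under the integral sign brings down a factor of $\ln t$:
$$\frac{dJ}{da} = \int_{0}^{1} - 5 t^{a} \log{\left(t \right)} \, dt = \frac{5}{\left(a + 1\right)^{2}}.$$

Repeating $5$ times in total — each differentiation brings down another $\ln t$ — gives
$$\frac{d^{5}J}{da^{5}} = \int_{0}^{1} - 5 t^{a} \log{\left(t \right)}^{5} \, dt = \frac{600}{\left(a + 1\right)^{6}},$$
and the integrand here is exactly the target integrand, so $I = \frac{600}{\left(a + 1\right)^{6}}$.

Setting $a = \frac{4}{5}$:
$$I = \frac{3125000}{177147}.$$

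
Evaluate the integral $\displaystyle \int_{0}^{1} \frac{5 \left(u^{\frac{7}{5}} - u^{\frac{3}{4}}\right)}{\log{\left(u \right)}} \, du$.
$- \log{\left(\frac{52521875}{254803968} \right)}$

Introduce a parameter $a$ in the exponent: let $I(a) = \int_{0}^{1} \frac{5 \left(u^{\frac{7}{5}} - u^{a}\right)}{\log{\left(u \right)}} \, du$.

Since $\dfrac{\partial}{\partial a}\,u^{a} = u^{a} \ln u$, the $\ln u$ in the denominator cancels and
$$\frac{dI}{da} = \int_{0}^{1} -5 u^{a} \, du = -5 \left[\frac{u^{a+1}}{a+1}\right]_0^1 = - \frac{5}{a + 1}.$$

Integrating with respect to $a$ gives $I(a) = - \log{\left(\frac{3125 \left(a + 1\right)^{5}}{248832} \right)} + C$.

At $a = \frac{7}{5}$ the integrand is identically $0$, so $I(\frac{7}{5}) = 0$. The closed form gives $0$, hence $C = 0$.

Setting $a = \frac{3}{4}$:
$$I = - \log{\left(\frac{52521875}{254803968} \right)}.$$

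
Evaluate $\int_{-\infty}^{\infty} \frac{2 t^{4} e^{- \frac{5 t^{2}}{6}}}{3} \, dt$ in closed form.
$\frac{18 \sqrt{30} \sqrt{\pi}}{125}$

Consider the simpler parametrised integral
$$J(a) = \int_{-\infty}^{\infty} \frac{2 e^{- a t^{2}}}{3} \, dt = \frac{2 \sqrt{\pi}}{3 \sqrt{a}}.$$

Differentiating under the integral sign brings down a factor of $(-t^2)$:
$$\frac{dJ}{da} = \int_{-\infty}^{\infty} - \frac{2 t^{2} e^{- a t^{2}}}{3} \, dt = - \frac{\sqrt{\pi}}{3 a^{\frac{3}{2}}}.$$

Repeating twice in total — each differentiation brings down another $(-t^2)$ — gives
$$\frac{d^{2}J}{da^{2}} = \int_{-\infty}^{\infty} \frac{2 t^{4} e^{- a t^{2}}}{3} \, dt = \frac{\sqrt{\pi}}{2 a^{\frac{5}{2}}},$$
and the integrand here is exactly the target integrand, so $I = \frac{\sqrt{\pi}}{2 a^{\frac{5}{2}}}$.

Setting $a = \frac{5}{6}$:
$$I = \frac{18 \sqrt{30} \sqrt{\pi}}{125}.$$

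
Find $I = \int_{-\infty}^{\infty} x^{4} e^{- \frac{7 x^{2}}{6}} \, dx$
$\frac{27 \sqrt{42} \sqrt{\pi}}{343}$

Start from the elementary integral
$$J(a) = \int_{-\infty}^{\infty} e^{- a x^{2}} \, dx = \frac{\sqrt{\pi}}{\sqrt{a}}.$$

Differentiating under the integral sign brings down a factor of $(-x^2)$:
$$\frac{dJ}{da} = \int_{-\infty}^{\infty} - x^{2} e^{- a x^{2}} \, dx = - \frac{\sqrt{\pi}}{2 a^{\frac{3}{2}}}.$$

Repeating twice in total — each differentiation brings down another $(-x^2)$ — gives
$$\frac{d^{2}J}{da^{2}} = \int_{-\infty}^{\infty} x^{4} e^{- a x^{2}} \, dx = \frac{3 \sqrt{\pi}}{4 a^{\frac{5}{2}}},$$
and the integrand here is exactly the target integrand, so $I = \frac{3 \sqrt{\pi}}{4 a^{\frac{5}{2}}}$.

Setting $a = \frac{7}{6}$:
$$I = \frac{27 \sqrt{42} \sqrt{\pi}}{343}.$$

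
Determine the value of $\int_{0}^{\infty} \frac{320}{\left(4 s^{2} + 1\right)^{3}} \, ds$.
$30 \pi$

Begin with the known result
$$J(a) = \int_{0}^{\infty} \frac{5}{a^{2} + s^{2}} \, ds = \frac{5 \pi}{2 a}.$$

Differentiating under the integral sign with respect to $a$,
$$\frac{dJ}{da} = \int_{0}^{\infty} - \frac{10 a}{\left(a^{2} + s^{2}\right)^{2}} \, ds = - \frac{5 \pi}{2 a^{2}},$$
so $\int_{0}^{\infty} \frac{5}{\left(a^{2} + s^{2}\right)^{2}} \, ds = \frac{5 \pi}{4 a^{3}}$.

Repeating — each differentiation of $1/(s^2+a^2)^j$ produces $-2ja/(s^2+a^2)^{j+1}$ — and dividing through by $-2ja$ at each step yields, after $2$ differentiations in total,
$$\int_{0}^{\infty} \frac{5}{\left(a^{2} + s^{2}\right)^{3}} \, ds = \frac{15 \pi}{16 a^{5}}.$$

Setting $a = \frac{1}{2}$:
$$I = 30 \pi.$$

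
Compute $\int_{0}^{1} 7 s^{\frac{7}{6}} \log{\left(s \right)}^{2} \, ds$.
$\frac{3024}{2197}$

Start from the elementary integral
$$J(a) = \int_{0}^{1} 7 s^{a} \, ds = \frac{7}{a + 1}.$$

Differentiating under the integral sign brings down a factor of $\ln s$:
$$\frac{dJ}{da} = \int_{0}^{1} 7 s^{a} \log{\left(s \right)} \, ds = - \frac{7}{\left(a + 1\right)^{2}}.$$

Repeating twice in total — each differentiation brings down another $\ln s$ — gives
$$\frac{d^{2}J}{da^{2}} = \int_{0}^{1} 7 s^{a} \log{\left(s \right)}^{2} \, ds = \frac{14}{\left(a + 1\right)^{3}},$$
and the integrand here is exactly the target integrand, so $I = \frac{14}{\left(a + 1\right)^{3}}$.

Setting $a = \frac{7}{6}$:
$$I = \frac{3024}{2197}.$$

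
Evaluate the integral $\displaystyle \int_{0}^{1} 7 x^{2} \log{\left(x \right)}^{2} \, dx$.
$\frac{14}{27}$

Begin with the known integral
$$J(a) = \int_{0}^{1} 7 x^{a} \, dx = \frac{7}{a + 1}.$$

Differentiating under the integral sign brings down a factor of $\ln x$:
$$\frac{dJ}{da} = \int_{0}^{1} 7 x^{a} \log{\left(x \right)} \, dx = - \frac{7}{\left(a + 1\right)^{2}}.$$

Repeating twice in total — each differentiation brings down another $\ln x$ — gives
$$\frac{d^{2}J}{da^{2}} = \int_{0}^{1} 7 x^{a} \log{\left(x \right)}^{2} \, dx = \frac{14}{\left(a + 1\right)^{3}},$$
and the integrand here is exactly the target integrand, so $I = \frac{14}{\left(a + 1\right)^{3}}$.

Setting $a = 2$:
$$I = \frac{14}{27}.$$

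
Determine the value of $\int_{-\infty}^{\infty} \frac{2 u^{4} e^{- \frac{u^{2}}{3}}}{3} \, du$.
$\frac{9 \sqrt{3} \sqrt{\pi}}{2}$

Consider the simpler parametrised integral
$$J(a) = \int_{-\infty}^{\infty} \frac{2 e^{- a u^{2}}}{3} \, du = \frac{2 \sqrt{\pi}}{3 \sqrt{a}}.$$

Differentiating under the integral sign brings down a factor of $(-u^2)$:
$$\frac{dJ}{da} = \int_{-\infty}^{\infty} - \frac{2 u^{2} e^{- a u^{2}}}{3} \, du = - \frac{\sqrt{\pi}}{3 a^{\frac{3}{2}}}.$$

Repeating twice in total — each differentiation brings down another $(-u^2)$ — gives
$$\frac{d^{2}J}{da^{2}} = \int_{-\infty}^{\infty} \frac{2 u^{4} e^{- a u^{2}}}{3} \, du = \frac{\sqrt{\pi}}{2 a^{\frac{5}{2}}},$$
and the integrand here is exactly the target integrand, so $I = \frac{\sqrt{\pi}}{2 a^{\frac{5}{2}}}$.

Setting $a = \frac{1}{3}$:
$$I = \frac{9 \sqrt{3} \sqrt{\pi}}{2}.$$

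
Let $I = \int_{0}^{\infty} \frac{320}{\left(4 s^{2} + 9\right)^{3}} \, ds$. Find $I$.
$\frac{10 \pi}{81}$

Begin with the known result
$$J(a) = \int_{0}^{\infty} \frac{5}{a^{2} + s^{2}} \, ds = \frac{5 \pi}{2 a}.$$

Differentiating under the integral sign with respect to $a$,
$$\frac{dJ}{da} = \int_{0}^{\infty} - \frac{10 a}{\left(a^{2} + s^{2}\right)^{2}} \, ds = - \frac{5 \pi}{2 a^{2}},$$
so $\int_{0}^{\infty} \frac{5}{\left(a^{2} + s^{2}\right)^{2}} \, ds = \frac{5 \pi}{4 a^{3}}$.

Repeating — each differentiation of $1/(s^2+a^2)^j$ produces $-2ja/(s^2+a^2)^{j+1}$ — and dividing through by $-2ja$ at each step yields, after $2$ differentiations in total,
$$\int_{0}^{\infty} \frac{5}{\left(a^{2} + s^{2}\right)^{3}} \, ds = \frac{15 \pi}{16 a^{5}}.$$

Setting $a = \frac{3}{2}$:
$$I = \frac{10 \pi}{81}.$$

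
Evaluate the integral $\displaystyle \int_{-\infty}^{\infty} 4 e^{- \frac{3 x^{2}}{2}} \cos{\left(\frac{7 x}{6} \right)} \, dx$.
$\frac{4 \sqrt{6} \sqrt{\pi}}{3 e^{\frac{49}{216}}}$

Let $b$ denote the cosine frequency and define $I(b) = \int_{-\infty}^{\infty} 4 e^{- \frac{3 x^{2}}{2}} \cos{\left(b x \right)} \, dx$.

Differentiating under the integral sign,
$$I'(b) = \int_{-\infty}^{\infty} - 4 x e^{- \frac{3 x^{2}}{2}} \sin{\left(b x \right)} \, dx.$$

Integrate $\int_{-\infty}^{\infty} x \sin(b x)\, e^{- \frac{3 x^{2}}{2}}\, dx$ by parts with $u = \sin(b x)$ and $dv = x\, e^{- \frac{3 x^{2}}{2}}\, dx$, giving $v = - \frac{e^{- \frac{3 x^{2}}{2}}}{3}$. The boundary term vanishes and
$$\int_{-\infty}^{\infty} x \sin(b x)\, e^{- \frac{3 x^{2}}{2}}\, dx = \frac{b}{3} \int_{-\infty}^{\infty} \cos(b x)\, e^{- \frac{3 x^{2}}{2}}\, dx,$$
so $I'(b) = - \frac{b}{3}\, I(b)$.

This is a separable first-order ODE; solving with the initial condition $I(0) = \int_{-\infty}^{\infty} 4 e^{- \frac{3 x^{2}}{2}}\,dx = \frac{4 \sqrt{6} \sqrt{\pi}}{3}$ gives
$$I(b) = \frac{4 \sqrt{6} \sqrt{\pi} e^{- \frac{b^{2}}{6}}}{3}.$$

Setting $b = \frac{7}{6}$:
$$I = \frac{4 \sqrt{6} \sqrt{\pi}}{3 e^{\frac{49}{216}}}.$$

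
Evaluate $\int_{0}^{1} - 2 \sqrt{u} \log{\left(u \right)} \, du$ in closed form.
$\frac{8}{9}$

Consider the simpler parametrised integral
$$J(a) = \int_{0}^{1} - 2 u^{a} \, du = - \frac{2}{a + 1}.$$

Differentiating under the integral sign brings down a factor of $\ln u$:
$$\frac{dJ}{da} = \int_{0}^{1} - 2 u^{a} \log{\left(u \right)} \, du = \frac{2}{\left(a + 1\right)^{2}}.$$

The integral on the left is $I$, so $I = \frac{2}{\left(a + 1\right)^{2}}$.

Setting $a = \frac{1}{2}$:
$$I = \frac{8}{9}.$$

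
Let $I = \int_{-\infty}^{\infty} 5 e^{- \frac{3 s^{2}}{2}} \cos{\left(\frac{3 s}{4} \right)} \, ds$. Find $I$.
$\frac{5 \sqrt{6} \sqrt{\pi}}{3 e^{\frac{3}{32}}}$

Let $b$ denote the cosine frequency and define $I(b) = \int_{-\infty}^{\infty} 5 e^{- \frac{3 s^{2}}{2}} \cos{\left(b s \right)} \, ds$.

Differentiating under the integral sign,
$$I'(b) = \int_{-\infty}^{\infty} - 5 s e^{- \frac{3 s^{2}}{2}} \sin{\left(b s \right)} \, ds.$$

Integrate $\int_{-\infty}^{\infty} s \sin(b s)\, e^{- \frac{3 s^{2}}{2}}\, ds$ by parts with $u = \sin(b s)$ and $dv = s\, e^{- \frac{3 s^{2}}{2}}\, ds$, giving $v = - \frac{e^{- \frac{3 s^{2}}{2}}}{3}$. The boundary term vanishes and
$$\int_{-\infty}^{\infty} s \sin(b s)\, e^{- \frac{3 s^{2}}{2}}\, ds = \frac{b}{3} \int_{-\infty}^{\infty} \cos(b s)\, e^{- \frac{3 s^{2}}{2}}\, ds,$$
so $I'(b) = - \frac{b}{3}\, I(b)$.

This is a separable first-order ODE; solving with the initial condition $I(0) = \int_{-\infty}^{\infty} 5 e^{- \frac{3 s^{2}}{2}}\,ds = \frac{5 \sqrt{6} \sqrt{\pi}}{3}$ gives
$$I(b) = \frac{5 \sqrt{6} \sqrt{\pi} e^{- \frac{b^{2}}{6}}}{3}.$$

Setting $b = \frac{3}{4}$:
$$I = \frac{5 \sqrt{6} \sqrt{\pi}}{3 e^{\frac{3}{32}}}.$$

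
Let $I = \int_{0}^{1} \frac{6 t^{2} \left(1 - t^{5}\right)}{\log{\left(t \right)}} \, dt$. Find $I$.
$\log{\left(\frac{729}{262144} \right)}$

Consider the one-parameter family: let $I(a) = \int_{0}^{1} \frac{6 \left(- t^{7} + t^{a}\right)}{\log{\left(t \right)}} \, dt$.

Since $\dfrac{\partial}{\partial a}\,t^{a} = t^{a} \ln t$, the $\ln t$ in the denominator cancels and
$$\frac{dI}{da} = \int_{0}^{1} 6 t^{a} \, dt = 6 \left[\frac{t^{a+1}}{a+1}\right]_0^1 = \frac{6}{a + 1}.$$

Integrating with respect to $a$ gives $I(a) = \log{\left(\frac{\left(a + 1\right)^{6}}{262144} \right)} + C$.

At $a = 7$ the integrand is identically $0$, so $I(7) = 0$. The closed form gives $0$, hence $C = 0$.

Setting $a = 2$:
$$I = \log{\left(\frac{729}{262144} \right)}.$$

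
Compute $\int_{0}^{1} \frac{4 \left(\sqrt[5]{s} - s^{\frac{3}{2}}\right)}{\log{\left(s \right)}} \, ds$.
$\log{\left(\frac{20736}{390625} \right)}$

Consider the one-parameter family: let $I(a) = \int_{0}^{1} \frac{4 \left(- s^{\frac{3}{2}} + s^{a}\right)}{\log{\left(s \right)}} \, ds$.

Since $\dfrac{\partial}{\partial a}\,s^{a} = s^{a} \ln s$, the $\ln s$ in the denominator cancels and
$$\frac{dI}{da} = \int_{0}^{1} 4 s^{a} \, ds = 4 \left[\frac{s^{a+1}}{a+1}\right]_0^1 = \frac{4}{a + 1}.$$

Integrating with respect to $a$ gives $I(a) = \log{\left(\frac{16 \left(a + 1\right)^{4}}{625} \right)} + C$.

At $a = \frac{3}{2}$ the integrand is identically $0$, so $I(\frac{3}{2}) = 0$. The closed form gives $0$, hence $C = 0$.

Setting $a = \frac{1}{5}$:
$$I = \log{\left(\frac{20736}{390625} \right)}.$$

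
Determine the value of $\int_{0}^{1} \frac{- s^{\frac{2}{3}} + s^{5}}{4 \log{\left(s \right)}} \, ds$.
$- \frac{\log{\left(5 \right)}}{4} + \frac{\log{\left(3 \right)}}{4} + \frac{\log{\left(6 \right)}}{4}$

Introduce a parameter $a$ in the exponent: let $I(a) = \int_{0}^{1} \frac{s^{5} - s^{a}}{4 \log{\left(s \right)}} \, ds$.

Since $\dfrac{\partial}{\partial a}\,s^{a} = s^{a} \ln s$, the $\ln s$ in the denominator cancels and
$$\frac{dI}{da} = \int_{0}^{1} - \frac{1}{4} s^{a} \, ds = - \frac{1}{4} \left[\frac{s^{a+1}}{a+1}\right]_0^1 = - \frac{1}{4 a + 4}.$$

Integrating with respect to $a$ gives $I(a) = - \frac{\log{\left(a + 1 \right)}}{4} + \frac{\log{\left(6 \right)}}{4} + C$.

At $a = 5$ the integrand is identically $0$, so $I(5) = 0$. The closed form gives $0$, hence $C = 0$.

Setting $a = \frac{2}{3}$:
$$I = - \frac{\log{\left(5 \right)}}{4} + \frac{\log{\left(3 \right)}}{4} + \frac{\log{\left(6 \right)}}{4}.$$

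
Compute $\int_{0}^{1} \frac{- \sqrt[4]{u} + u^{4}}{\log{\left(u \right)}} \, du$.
$\log{\left(4 \right)}$

Replace the exponent $\frac{1}{4}$ by a parameter $a$: let $I(a) = \int_{0}^{1} \frac{u^{4} - u^{a}}{\log{\left(u \right)}} \, du$.

Since $\dfrac{\partial}{\partial a}\,u^{a} = u^{a} \ln u$, the $\ln u$ in the denominator cancels and
$$\frac{dI}{da} = \int_{0}^{1} -1 u^{a} \, du = -1 \left[\frac{u^{a+1}}{a+1}\right]_0^1 = - \frac{1}{a + 1}.$$

Integrating with respect to $a$ gives $I(a) = \log{\left(\frac{5}{a + 1} \right)} + C$.

At $a = 4$ the integrand is identically $0$, so $I(4) = 0$. The closed form gives $0$, hence $C = 0$.

Setting $a = \frac{1}{4}$:
$$I = \log{\left(4 \right)}.$$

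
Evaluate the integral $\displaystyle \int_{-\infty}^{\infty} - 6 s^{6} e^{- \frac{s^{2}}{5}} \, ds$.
$- \frac{5625 \sqrt{5} \sqrt{\pi}}{4}$

Start from the elementary integral
$$J(a) = \int_{-\infty}^{\infty} - 6 e^{- a s^{2}} \, ds = - \frac{6 \sqrt{\pi}}{\sqrt{a}}.$$

Differentiating under the integral sign brings down a factor of $(-s^2)$:
$$\frac{dJ}{da} = \int_{-\infty}^{\infty} 6 s^{2} e^{- a s^{2}} \, ds = \frac{3 \sqrt{\pi}}{a^{\frac{3}{2}}}.$$

Repeating $3$ times in total — each differentiation brings down another $(-s^2)$ — gives
$$\frac{d^{3}J}{da^{3}} = \int_{-\infty}^{\infty} 6 s^{6} e^{- a s^{2}} \, ds = \frac{45 \sqrt{\pi}}{4 a^{\frac{7}{2}}},$$
and the integrand here is $(-1)^{3}$ times the target integrand, so $I = (-1)^{3}\,\frac{d^{3}J}{da^{3}} = - \frac{45 \sqrt{\pi}}{4 a^{\frac{7}{2}}}$.

Setting $a = \frac{1}{5}$:
$$I = - \frac{5625 \sqrt{5} \sqrt{\pi}}{4}.$$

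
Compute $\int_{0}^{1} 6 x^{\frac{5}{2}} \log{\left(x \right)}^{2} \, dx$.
$\frac{96}{343}$

Begin with the known integral
$$J(a) = \int_{0}^{1} 6 x^{a} \, dx = \frac{6}{a + 1}.$$

Differentiating under the integral sign brings down a factor of $\ln x$:
$$\frac{dJ}{da} = \int_{0}^{1} 6 x^{a} \log{\left(x \right)} \, dx = - \frac{6}{\left(a + 1\right)^{2}}.$$

Repeating twice in total — each differentiation brings down another $\ln x$ — gives
$$\frac{d^{2}J}{da^{2}} = \int_{0}^{1} 6 x^{a} \log{\left(x \right)}^{2} \, dx = \frac{12}{\left(a + 1\right)^{3}},$$
and the integrand here is exactly the target integrand, so $I = \frac{12}{\left(a + 1\right)^{3}}$.

Setting $a = \frac{5}{2}$:
$$I = \frac{96}{343}.$$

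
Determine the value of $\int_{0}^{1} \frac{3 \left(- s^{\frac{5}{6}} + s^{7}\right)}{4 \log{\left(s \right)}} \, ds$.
$\log{\left(\frac{8 \sqrt[4]{11} \cdot 3^{\frac{3}{4}}}{11} \right)}$

Consider the one-parameter family: let $I(a) = \int_{0}^{1} \frac{3 \left(s^{7} - s^{a}\right)}{4 \log{\left(s \right)}} \, ds$.

Since $\dfrac{\partial}{\partial a}\,s^{a} = s^{a} \ln s$, the $\ln s$ in the denominator cancels and
$$\frac{dI}{da} = \int_{0}^{1} - \frac{3}{4} s^{a} \, ds = - \frac{3}{4} \left[\frac{s^{a+1}}{a+1}\right]_0^1 = - \frac{3}{4 a + 4}.$$

Integrating with respect to $a$ gives $I(a) = - \frac{3 \log{\left(a + 1 \right)}}{4} + \frac{9 \log{\left(2 \right)}}{4} + C$.

At $a = 7$ the integrand is identically $0$, so $I(7) = 0$. The closed form gives $0$, hence $C = 0$.

Setting $a = \frac{5}{6}$:
$$I = \log{\left(\frac{8 \sqrt[4]{11} \cdot 3^{\frac{3}{4}}}{11} \right)}.$$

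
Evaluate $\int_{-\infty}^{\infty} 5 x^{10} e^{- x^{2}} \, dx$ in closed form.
$\frac{4725 \sqrt{\pi}}{32}$

Consider the simpler parametrised integral
$$J(a) = \int_{-\infty}^{\infty} 5 e^{- a x^{2}} \, dx = \frac{5 \sqrt{\pi}}{\sqrt{a}}.$$

Differentiating under the integral sign brings down a factor of $(-x^2)$:
$$\frac{dJ}{da} = \int_{-\infty}^{\infty} - 5 x^{2} e^{- a x^{2}} \, dx = - \frac{5 \sqrt{\pi}}{2 a^{\frac{3}{2}}}.$$

Repeating $5$ times in total — each differentiation brings down another $(-x^2)$ — gives
$$\frac{d^{5}J}{da^{5}} = \int_{-\infty}^{\infty} - 5 x^{10} e^{- a x^{2}} \, dx = - \frac{4725 \sqrt{\pi}}{32 a^{\frac{11}{2}}},$$
and the integrand here is $(-1)^{5}$ times the target integrand, so $I = (-1)^{5}\,\frac{d^{5}J}{da^{5}} = \frac{4725 \sqrt{\pi}}{32 a^{\frac{11}{2}}}$.

Setting $a = 1$:
$$I = \frac{4725 \sqrt{\pi}}{32}.$$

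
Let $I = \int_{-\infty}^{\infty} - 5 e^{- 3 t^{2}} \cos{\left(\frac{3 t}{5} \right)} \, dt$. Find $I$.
$- \frac{5 \sqrt{3} \sqrt{\pi}}{3 e^{\frac{3}{100}}}$

Treat the cosine frequency as a parameter and define $I(b) = \int_{-\infty}^{\infty} - 5 e^{- 3 t^{2}} \cos{\left(b t \right)} \, dt$.

Differentiating under the integral sign,
$$I'(b) = \int_{-\infty}^{\infty} 5 t e^{- 3 t^{2}} \sin{\left(b t \right)} \, dt.$$

Integrate $\int_{-\infty}^{\infty} t \sin(b t)\, e^{- 3 t^{2}}\, dt$ by parts with $u = \sin(b t)$ and $dv = t\, e^{- 3 t^{2}}\, dt$, giving $v = - \frac{e^{- 3 t^{2}}}{6}$. The boundary term vanishes and
$$\int_{-\infty}^{\infty} t \sin(b t)\, e^{- 3 t^{2}}\, dt = \frac{b}{6} \int_{-\infty}^{\infty} \cos(b t)\, e^{- 3 t^{2}}\, dt,$$
so $I'(b) = - \frac{b}{6}\, I(b)$.

This is a separable first-order ODE; solving with the initial condition $I(0) = \int_{-\infty}^{\infty} - 5 e^{- 3 t^{2}}\,dt = - \frac{5 \sqrt{3} \sqrt{\pi}}{3}$ gives
$$I(b) = - \frac{5 \sqrt{3} \sqrt{\pi} e^{- \frac{b^{2}}{12}}}{3}.$$

Setting $b = \frac{3}{5}$:
$$I = - \frac{5 \sqrt{3} \sqrt{\pi}}{3 e^{\frac{3}{100}}}.$$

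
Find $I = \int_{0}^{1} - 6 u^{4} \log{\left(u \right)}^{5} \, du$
$\frac{144}{3125}$

Consider the simpler parametrised integral
$$J(a) = \int_{0}^{1} - 6 u^{a} \, du = - \frac{6}{a + 1}.$$

Differentiating under the integral sign brings down a factor of $\ln u$:
$$\frac{dJ}{da} = \int_{0}^{1} - 6 u^{a} \log{\left(u \right)} \, du = \frac{6}{\left(a + 1\right)^{2}}.$$

Repeating $5$ times in total — each differentiation brings down another $\ln u$ — gives
$$\frac{d^{5}J}{da^{5}} = \int_{0}^{1} - 6 u^{a} \log{\left(u \right)}^{5} \, du = \frac{720}{\left(a + 1\right)^{6}},$$
and the integrand here is exactly the target integrand, so $I = \frac{720}{\left(a + 1\right)^{6}}$.

Setting $a = 4$:
$$I = \frac{144}{3125}.$$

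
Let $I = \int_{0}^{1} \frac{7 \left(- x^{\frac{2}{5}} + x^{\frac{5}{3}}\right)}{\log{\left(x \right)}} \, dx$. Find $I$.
$- \log{\left(\frac{1801088541}{163840000000} \right)}$

Introduce a parameter $a$ in the exponent: let $I(a) = \int_{0}^{1} \frac{7 \left(x^{\frac{5}{3}} - x^{a}\right)}{\log{\left(x \right)}} \, dx$.

Since $\dfrac{\partial}{\partial a}\,x^{a} = x^{a} \ln x$, the $\ln x$ in the denominator cancels and
$$\frac{dI}{da} = \int_{0}^{1} -7 x^{a} \, dx = -7 \left[\frac{x^{a+1}}{a+1}\right]_0^1 = - \frac{7}{a + 1}.$$

Integrating with respect to $a$ gives $I(a) = - \log{\left(\frac{2187 \left(a + 1\right)^{7}}{2097152} \right)} + C$.

At $a = \frac{5}{3}$ the integrand is identically $0$, so $I(\frac{5}{3}) = 0$. The closed form gives $0$, hence $C = 0$.

Setting $a = \frac{2}{5}$:
$$I = - \log{\left(\frac{1801088541}{163840000000} \right)}.$$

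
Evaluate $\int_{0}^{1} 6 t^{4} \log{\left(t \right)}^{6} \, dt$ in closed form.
$\frac{864}{15625}$

Begin with the known integral
$$J(a) = \int_{0}^{1} 6 t^{a} \, dt = \frac{6}{a + 1}.$$

Differentiating under the integral sign brings down a factor of $\ln t$:
$$\frac{dJ}{da} = \int_{0}^{1} 6 t^{a} \log{\left(t \right)} \, dt = - \frac{6}{\left(a + 1\right)^{2}}.$$

Repeating $6$ times in total — each differentiation brings down another $\ln t$ — gives
$$\frac{d^{6}J}{da^{6}} = \int_{0}^{1} 6 t^{a} \log{\left(t \right)}^{6} \, dt = \frac{4320}{\left(a + 1\right)^{7}},$$
and the integrand here is exactly the target integrand, so $I = \frac{4320}{\left(a + 1\right)^{7}}$.

Setting $a = 4$:
$$I = \frac{864}{15625}.$$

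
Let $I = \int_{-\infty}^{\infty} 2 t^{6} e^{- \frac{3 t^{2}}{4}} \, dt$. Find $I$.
$\frac{160 \sqrt{3} \sqrt{\pi}}{27}$

Begin with the known integral
$$J(a) = \int_{-\infty}^{\infty} 2 e^{- a t^{2}} \, dt = \frac{2 \sqrt{\pi}}{\sqrt{a}}.$$

Differentiating under the integral sign brings down a factor of $(-t^2)$:
$$\frac{dJ}{da} = \int_{-\infty}^{\infty} - 2 t^{2} e^{- a t^{2}} \, dt = - \frac{\sqrt{\pi}}{a^{\frac{3}{2}}}.$$

Repeating $3$ times in total — each differentiation brings down another $(-t^2)$ — gives
$$\frac{d^{3}J}{da^{3}} = \int_{-\infty}^{\infty} - 2 t^{6} e^{- a t^{2}} \, dt = - \frac{15 \sqrt{\pi}}{4 a^{\frac{7}{2}}},$$
and the integrand here is $(-1)^{3}$ times the target integrand, so $I = (-1)^{3}\,\frac{d^{3}J}{da^{3}} = \frac{15 \sqrt{\pi}}{4 a^{\frac{7}{2}}}$.

Setting $a = \frac{3}{4}$:
$$I = \frac{160 \sqrt{3} \sqrt{\pi}}{27}.$$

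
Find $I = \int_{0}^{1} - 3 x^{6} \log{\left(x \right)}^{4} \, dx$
$- \frac{72}{16807}$

Begin with the known integral
$$J(a) = \int_{0}^{1} - 3 x^{a} \, dx = - \frac{3}{a + 1}.$$

Differentiating under the integral sign brings down a factor of $\ln x$:
$$\frac{dJ}{da} = \int_{0}^{1} - 3 x^{a} \log{\left(x \right)} \, dx = \frac{3}{\left(a + 1\right)^{2}}.$$

Repeating $4$ times in total — each differentiation brings down another $\ln x$ — gives
$$\frac{d^{4}J}{da^{4}} = \int_{0}^{1} - 3 x^{a} \log{\left(x \right)}^{4} \, dx = - \frac{72}{\left(a + 1\right)^{5}},$$
and the integrand here is exactly the target integrand, so $I = - \frac{72}{\left(a + 1\right)^{5}}$.

Setting $a = 6$:
$$I = - \frac{72}{16807}.$$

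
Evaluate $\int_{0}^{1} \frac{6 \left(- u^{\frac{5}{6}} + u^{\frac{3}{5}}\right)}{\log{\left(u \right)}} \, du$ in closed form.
$- \log{\left(\frac{27680640625}{12230590464} \right)}$

Consider the one-parameter family: let $I(a) = \int_{0}^{1} \frac{6 \left(u^{\frac{3}{5}} - u^{a}\right)}{\log{\left(u \right)}} \, du$.

Since $\dfrac{\partial}{\partial a}\,u^{a} = u^{a} \ln u$, the $\ln u$ in the denominator cancels and
$$\frac{dI}{da} = \int_{0}^{1} -6 u^{a} \, du = -6 \left[\frac{u^{a+1}}{a+1}\right]_0^1 = - \frac{6}{a + 1}.$$

Integrating with respect to $a$ gives $I(a) = - \log{\left(\frac{15625 \left(a + 1\right)^{6}}{262144} \right)} + C$.

At $a = \frac{3}{5}$ the integrand is identically $0$, so $I(\frac{3}{5}) = 0$. The closed form gives $0$, hence $C = 0$.

Setting $a = \frac{5}{6}$:
$$I = - \log{\left(\frac{27680640625}{12230590464} \right)}.$$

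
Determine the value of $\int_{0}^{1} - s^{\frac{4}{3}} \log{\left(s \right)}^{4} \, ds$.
$- \frac{5832}{16807}$

Start from the elementary integral
$$J(a) = \int_{0}^{1} - s^{a} \, ds = - \frac{1}{a + 1}.$$

Differentiating under the integral sign brings down a factor of $\ln s$:
$$\frac{dJ}{da} = \int_{0}^{1} - s^{a} \log{\left(s \right)} \, ds = \frac{1}{\left(a + 1\right)^{2}}.$$

Repeating $4$ times in total — each differentiation brings down another $\ln s$ — gives
$$\frac{d^{4}J}{da^{4}} = \int_{0}^{1} - s^{a} \log{\left(s \right)}^{4} \, ds = - \frac{24}{\left(a + 1\right)^{5}},$$
and the integrand here is exactly the target integrand, so $I = - \frac{24}{\left(a + 1\right)^{5}}$.

Setting $a = \frac{4}{3}$:
$$I = - \frac{5832}{16807}.$$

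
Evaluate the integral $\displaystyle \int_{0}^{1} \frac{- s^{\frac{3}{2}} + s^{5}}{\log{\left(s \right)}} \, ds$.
$\log{\left(\frac{12}{5} \right)}$

Consider the one-parameter family: let $I(a) = \int_{0}^{1} \frac{- s^{\frac{3}{2}} + s^{a}}{\log{\left(s \right)}} \, ds$.

Since $\dfrac{\partial}{\partial a}\,s^{a} = s^{a} \ln s$, the $\ln s$ in the denominator cancels and
$$\frac{dI}{da} = \int_{0}^{1} s^{a} \, ds = \left[\frac{s^{a+1}}{a+1}\right]_0^1 = \frac{1}{a + 1}.$$

Integrating with respect to $a$ gives $I(a) = \log{\left(\frac{2 a}{5} + \frac{2}{5} \right)} + C$.

At $a = \frac{3}{2}$ the integrand is identically $0$, so $I(\frac{3}{2}) = 0$. The closed form gives $0$, hence $C = 0$.

Setting $a = 5$:
$$I = \log{\left(\frac{12}{5} \right)}.$$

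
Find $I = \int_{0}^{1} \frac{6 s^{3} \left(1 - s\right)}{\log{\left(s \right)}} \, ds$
$\log{\left(\frac{4096}{15625} \right)}$

Introduce a parameter $a$ in the exponent: let $I(a) = \int_{0}^{1} \frac{6 \left(- s^{4} + s^{a}\right)}{\log{\left(s \right)}} \, ds$.

Since $\dfrac{\partial}{\partial a}\,s^{a} = s^{a} \ln s$, the $\ln s$ in the denominator cancels and
$$\frac{dI}{da} = \int_{0}^{1} 6 s^{a} \, ds = 6 \left[\frac{s^{a+1}}{a+1}\right]_0^1 = \frac{6}{a + 1}.$$

Integrating with respect to $a$ gives $I(a) = \log{\left(\frac{\left(a + 1\right)^{6}}{15625} \right)} + C$.

At $a = 4$ the integrand is identically $0$, so $I(4) = 0$. The closed form gives $0$, hence $C = 0$.

Setting $a = 3$:
$$I = \log{\left(\frac{4096}{15625} \right)}.$$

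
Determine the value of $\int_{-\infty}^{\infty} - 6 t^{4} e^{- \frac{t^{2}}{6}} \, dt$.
$- 162 \sqrt{6} \sqrt{\pi}$

Start from the elementary integral
$$J(a) = \int_{-\infty}^{\infty} - 6 e^{- a t^{2}} \, dt = - \frac{6 \sqrt{\pi}}{\sqrt{a}}.$$

Differentiating under the integral sign brings down a factor of $(-t^2)$:
$$\frac{dJ}{da} = \int_{-\infty}^{\infty} 6 t^{2} e^{- a t^{2}} \, dt = \frac{3 \sqrt{\pi}}{a^{\frac{3}{2}}}.$$

Repeating twice in total — each differentiation brings down another $(-t^2)$ — gives
$$\frac{d^{2}J}{da^{2}} = \int_{-\infty}^{\infty} - 6 t^{4} e^{- a t^{2}} \, dt = - \frac{9 \sqrt{\pi}}{2 a^{\frac{5}{2}}},$$
and the integrand here is exactly the target integrand, so $I = - \frac{9 \sqrt{\pi}}{2 a^{\frac{5}{2}}}$.

Setting $a = \frac{1}{6}$:
$$I = - 162 \sqrt{6} \sqrt{\pi}.$$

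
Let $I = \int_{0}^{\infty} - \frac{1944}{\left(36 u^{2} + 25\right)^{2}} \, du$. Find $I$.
$- \frac{81 \pi}{125}$

Begin with the known result
$$J(a) = \int_{0}^{\infty} - \frac{3}{2 \left(a^{2} + u^{2}\right)} \, du = - \frac{3 \pi}{4 a}.$$

Differentiating under the integral sign with respect to $a$,
$$\frac{dJ}{da} = \int_{0}^{\infty} \frac{3 a}{\left(a^{2} + u^{2}\right)^{2}} \, du = \frac{3 \pi}{4 a^{2}},$$
so $\int_{0}^{\infty} - \frac{3}{2 \left(a^{2} + u^{2}\right)^{2}} \, du = - \frac{3 \pi}{8 a^{3}}$.

Setting $a = \frac{5}{6}$:
$$I = - \frac{81 \pi}{125}.$$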